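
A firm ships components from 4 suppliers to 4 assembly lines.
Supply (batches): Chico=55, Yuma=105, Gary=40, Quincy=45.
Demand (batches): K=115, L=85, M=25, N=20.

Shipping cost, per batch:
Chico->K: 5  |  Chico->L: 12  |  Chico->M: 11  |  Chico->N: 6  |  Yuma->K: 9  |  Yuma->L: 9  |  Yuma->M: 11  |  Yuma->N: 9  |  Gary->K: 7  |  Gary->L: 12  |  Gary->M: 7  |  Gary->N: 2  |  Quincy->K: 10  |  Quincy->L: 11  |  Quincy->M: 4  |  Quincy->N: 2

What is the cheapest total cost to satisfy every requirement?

A cheapest plan:
  Chico to K: 55 batches
  Yuma to K: 20 batches
  Yuma to L: 85 batches
  Gary to K: 40 batches
  Quincy to M: 25 batches
  Quincy to N: 20 batches
Total cost = 1640.

1640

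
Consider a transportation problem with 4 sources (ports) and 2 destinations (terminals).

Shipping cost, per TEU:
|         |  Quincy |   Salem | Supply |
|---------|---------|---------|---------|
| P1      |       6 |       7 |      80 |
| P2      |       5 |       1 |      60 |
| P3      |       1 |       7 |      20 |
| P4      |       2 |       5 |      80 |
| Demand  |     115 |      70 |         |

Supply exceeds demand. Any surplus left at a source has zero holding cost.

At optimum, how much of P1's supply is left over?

55

Minimum-cost shipments:
  P1→Quincy: 15 × 6 = 90
  P1→Salem: 10 × 7 = 70
  P2→Salem: 60 × 1 = 60
  P3→Quincy: 20 × 1 = 20
  P4→Quincy: 80 × 2 = 160
Total cost = 400.
P1 ships 25 of its 80, leaving 55.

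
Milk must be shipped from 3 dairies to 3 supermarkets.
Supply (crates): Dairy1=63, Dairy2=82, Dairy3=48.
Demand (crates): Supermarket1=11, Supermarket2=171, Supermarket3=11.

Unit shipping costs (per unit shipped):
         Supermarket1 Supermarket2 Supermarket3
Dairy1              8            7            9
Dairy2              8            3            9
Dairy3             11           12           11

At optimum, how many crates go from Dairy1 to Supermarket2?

63

The minimum-cost plan:
  Dairy1→Supermarket2: 63 × 7 = 441
  Dairy2→Supermarket2: 82 × 3 = 246
  Dairy3→Supermarket1: 11 × 11 = 121
  Dairy3→Supermarket2: 26 × 12 = 312
  Dairy3→Supermarket3: 11 × 11 = 121
Total cost = 1241.
So Dairy1→Supermarket2 carries 63 crates.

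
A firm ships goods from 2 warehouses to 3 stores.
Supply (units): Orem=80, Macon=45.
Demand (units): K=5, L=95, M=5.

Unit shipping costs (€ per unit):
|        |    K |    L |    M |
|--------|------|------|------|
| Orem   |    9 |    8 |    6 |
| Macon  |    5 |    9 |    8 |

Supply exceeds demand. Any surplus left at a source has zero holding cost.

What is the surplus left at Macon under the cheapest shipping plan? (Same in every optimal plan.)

An optimal plan:
  Orem to L: 75 × €8 = €600
  Orem to M: 5 × €6 = €30
  Macon to K: 5 × €5 = €25
  Macon to L: 20 × €9 = €180
Total cost = €835.
Macon ships 25 of its 45, leaving 20.

20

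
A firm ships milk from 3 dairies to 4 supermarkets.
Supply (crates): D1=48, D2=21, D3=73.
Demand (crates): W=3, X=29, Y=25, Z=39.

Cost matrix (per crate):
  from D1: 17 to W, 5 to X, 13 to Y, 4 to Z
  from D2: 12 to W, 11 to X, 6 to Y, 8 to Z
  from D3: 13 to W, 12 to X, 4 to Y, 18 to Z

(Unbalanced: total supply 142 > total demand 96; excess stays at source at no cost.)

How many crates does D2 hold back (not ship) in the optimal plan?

0

An optimal plan:
  D1 to X: 29 × 5 = 145
  D1 to Z: 19 × 4 = 76
  D2 to W: 1 × 12 = 12
  D2 to Z: 20 × 8 = 160
  D3 to W: 2 × 13 = 26
  D3 to Y: 25 × 4 = 100
Total cost = 519.
D2 ships 21 of its 21, leaving 0.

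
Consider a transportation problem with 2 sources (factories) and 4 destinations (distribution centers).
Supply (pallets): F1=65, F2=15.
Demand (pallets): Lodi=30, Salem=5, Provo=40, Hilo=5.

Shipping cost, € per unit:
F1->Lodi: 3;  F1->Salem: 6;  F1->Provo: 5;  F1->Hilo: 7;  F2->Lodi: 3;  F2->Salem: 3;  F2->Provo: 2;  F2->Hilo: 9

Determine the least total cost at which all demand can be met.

A cheapest plan:
  F1 to Lodi: 30 pallets
  F1 to Salem: 5 pallets
  F1 to Provo: 25 pallets
  F1 to Hilo: 5 pallets
  F2 to Provo: 15 pallets
Total cost = €310.
(Supply check: F1 ships 65; F2 ships 15.)

310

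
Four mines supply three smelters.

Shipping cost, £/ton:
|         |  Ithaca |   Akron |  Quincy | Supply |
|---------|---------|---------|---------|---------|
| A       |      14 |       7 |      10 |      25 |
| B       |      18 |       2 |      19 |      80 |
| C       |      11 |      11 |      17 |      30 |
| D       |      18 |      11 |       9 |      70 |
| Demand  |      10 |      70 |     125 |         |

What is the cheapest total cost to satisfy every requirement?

1660

A cheapest plan:
  A to Quincy: 25 × £10 = £250
  B to Akron: 70 × £2 = £140
  B to Quincy: 10 × £19 = £190
  C to Ithaca: 10 × £11 = £110
  C to Quincy: 20 × £17 = £340
  D to Quincy: 70 × £9 = £630
Total = 250 + 140 + 190 + 110 + 340 + 630 = £1660.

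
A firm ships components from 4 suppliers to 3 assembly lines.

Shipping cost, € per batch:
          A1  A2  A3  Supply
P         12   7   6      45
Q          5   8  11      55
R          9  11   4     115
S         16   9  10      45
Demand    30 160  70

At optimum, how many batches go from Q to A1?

30

Solving gives:
  P to A2: 45 × €7 = €315
  Q to A1: 30 × €5 = €150
  Q to A2: 25 × €8 = €200
  R to A2: 45 × €11 = €495
  R to A3: 70 × €4 = €280
  S to A2: 45 × €9 = €405
Total cost = €1845.
So Q→A1 carries 30 batches.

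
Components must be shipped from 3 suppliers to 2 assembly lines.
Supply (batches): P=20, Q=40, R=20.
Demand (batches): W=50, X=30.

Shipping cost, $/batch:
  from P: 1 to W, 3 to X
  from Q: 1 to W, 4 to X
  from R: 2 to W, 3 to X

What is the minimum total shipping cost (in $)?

One minimum-cost allocation:
  P→W: 10 batches
  P→X: 10 batches
  Q→W: 40 batches
  R→X: 20 batches
Total cost = $140.

140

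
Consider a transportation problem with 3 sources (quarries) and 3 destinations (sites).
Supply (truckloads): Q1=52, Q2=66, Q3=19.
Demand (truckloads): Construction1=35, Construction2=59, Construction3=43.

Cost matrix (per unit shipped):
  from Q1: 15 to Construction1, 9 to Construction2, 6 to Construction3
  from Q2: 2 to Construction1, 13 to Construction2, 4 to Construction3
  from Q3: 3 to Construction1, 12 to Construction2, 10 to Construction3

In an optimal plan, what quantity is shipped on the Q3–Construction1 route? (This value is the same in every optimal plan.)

12

Optimal shipments:
  Q1–Construction2: 52 truckloads
  Q2–Construction1: 23 truckloads
  Q2–Construction3: 43 truckloads
  Q3–Construction1: 12 truckloads
  Q3–Construction2: 7 truckloads
Total cost = 806.
So Q3→Construction1 carries 12 truckloads.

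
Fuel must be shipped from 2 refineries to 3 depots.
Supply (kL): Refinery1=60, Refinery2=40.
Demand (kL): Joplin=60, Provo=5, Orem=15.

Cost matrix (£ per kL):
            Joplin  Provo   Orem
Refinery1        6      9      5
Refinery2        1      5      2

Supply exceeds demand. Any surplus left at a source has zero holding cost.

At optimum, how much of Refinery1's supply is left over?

20

Minimum-cost shipments:
  Refinery1→Joplin: 20 × £6 = £120
  Refinery1→Provo: 5 × £9 = £45
  Refinery1→Orem: 15 × £5 = £75
  Refinery2→Joplin: 40 × £1 = £40
Total cost = £280.
Refinery1 ships 40 of its 60, leaving 20.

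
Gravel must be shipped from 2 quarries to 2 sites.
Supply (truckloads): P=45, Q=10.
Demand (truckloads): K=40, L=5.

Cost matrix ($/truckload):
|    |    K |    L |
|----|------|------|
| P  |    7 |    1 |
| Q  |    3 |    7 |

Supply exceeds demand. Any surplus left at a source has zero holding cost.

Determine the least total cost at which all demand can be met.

Optimal allocation:
  P–K: 30 × $7 = $210
  P–L: 5 × $1 = $5
  Q–K: 10 × $3 = $30
Total = 210 + 5 + 30 = $245.

245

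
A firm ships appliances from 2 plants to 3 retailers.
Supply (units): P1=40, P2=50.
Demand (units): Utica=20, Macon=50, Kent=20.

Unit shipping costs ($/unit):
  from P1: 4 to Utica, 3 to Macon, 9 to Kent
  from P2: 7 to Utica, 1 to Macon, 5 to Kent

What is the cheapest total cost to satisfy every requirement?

An optimal shipping plan:
  P1–Utica: 20 units
  P1–Macon: 20 units
  P2–Macon: 30 units
  P2–Kent: 20 units
Total cost = $270.
(Supply check: P1 ships 40; P2 ships 50.)

270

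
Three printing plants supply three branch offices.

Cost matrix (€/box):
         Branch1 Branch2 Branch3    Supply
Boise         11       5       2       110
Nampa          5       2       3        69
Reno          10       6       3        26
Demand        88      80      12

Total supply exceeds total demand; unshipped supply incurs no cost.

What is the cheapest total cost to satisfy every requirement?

A cheapest plan:
  Boise to Branch2: 80 boxes
  Boise to Branch3: 12 boxes
  Nampa to Branch1: 69 boxes
  Reno to Branch1: 19 boxes
Total cost = €959.
(Supply check: Boise ships 92; Nampa ships 69; Reno ships 19.)

959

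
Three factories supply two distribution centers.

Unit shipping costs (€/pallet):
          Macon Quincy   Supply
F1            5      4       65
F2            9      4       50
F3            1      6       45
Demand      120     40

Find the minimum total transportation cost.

620

One minimum-cost allocation:
  F1 to Macon: 65 × €5 = €325
  F2 to Macon: 10 × €9 = €90
  F2 to Quincy: 40 × €4 = €160
  F3 to Macon: 45 × €1 = €45
Total = 325 + 90 + 160 + 45 = €620.
(Supply check: F1 ships 65; F2 ships 50; F3 ships 45.)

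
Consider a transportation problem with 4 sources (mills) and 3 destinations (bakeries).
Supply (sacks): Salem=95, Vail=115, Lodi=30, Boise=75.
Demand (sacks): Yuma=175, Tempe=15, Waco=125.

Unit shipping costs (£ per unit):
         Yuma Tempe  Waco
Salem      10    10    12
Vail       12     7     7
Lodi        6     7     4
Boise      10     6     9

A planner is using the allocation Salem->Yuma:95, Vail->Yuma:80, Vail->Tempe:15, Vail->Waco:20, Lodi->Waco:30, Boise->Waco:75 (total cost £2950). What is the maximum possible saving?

Current plan cost = 95·10 + 80·12 + 15·7 + 20·7 + 30·4 + 75·9 = £2950.
Optimal plan:
  Salem->Yuma: 95 × £10 = £950
  Vail->Waco: 115 × £7 = £805
  Lodi->Yuma: 20 × £6 = £120
  Lodi->Waco: 10 × £4 = £40
  Boise->Yuma: 60 × £10 = £600
  Boise->Tempe: 15 × £6 = £90
Optimal cost = £2605.
Saving = 2950 − 2605 = £345.

345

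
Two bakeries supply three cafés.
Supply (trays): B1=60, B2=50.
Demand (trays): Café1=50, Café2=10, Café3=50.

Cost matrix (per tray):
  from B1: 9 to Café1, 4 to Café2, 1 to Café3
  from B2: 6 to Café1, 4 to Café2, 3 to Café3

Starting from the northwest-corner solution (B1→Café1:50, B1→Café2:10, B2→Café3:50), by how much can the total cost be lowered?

Current plan cost = 50·9 + 10·4 + 50·3 = 640.
Optimal plan:
  B1->Café2: 10 trays
  B1->Café3: 50 trays
  B2->Café1: 50 trays
Optimal cost = 390.
Saving = 640 − 390 = 250.

250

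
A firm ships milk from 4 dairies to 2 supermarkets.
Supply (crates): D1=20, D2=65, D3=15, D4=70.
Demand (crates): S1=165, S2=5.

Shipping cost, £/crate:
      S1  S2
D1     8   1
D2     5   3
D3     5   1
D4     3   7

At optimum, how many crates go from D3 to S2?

Optimal shipments:
  D1 to S1: 15 × £8 = £120
  D1 to S2: 5 × £1 = £5
  D2 to S1: 65 × £5 = £325
  D3 to S1: 15 × £5 = £75
  D4 to S1: 70 × £3 = £210
Total cost = £735.
The route D3→S2 is not used.

0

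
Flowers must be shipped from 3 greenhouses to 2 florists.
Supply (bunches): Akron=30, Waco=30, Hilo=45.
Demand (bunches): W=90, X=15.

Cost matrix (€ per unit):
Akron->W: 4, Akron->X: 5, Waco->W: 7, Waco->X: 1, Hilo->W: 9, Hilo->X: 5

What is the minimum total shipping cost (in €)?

645

Optimal allocation:
  Akron->W: 30 × €4 = €120
  Waco->W: 15 × €7 = €105
  Waco->X: 15 × €1 = €15
  Hilo->W: 45 × €9 = €405
Total = 120 + 105 + 15 + 405 = €645.
(Supply check: Akron ships 30; Waco ships 30; Hilo ships 45.)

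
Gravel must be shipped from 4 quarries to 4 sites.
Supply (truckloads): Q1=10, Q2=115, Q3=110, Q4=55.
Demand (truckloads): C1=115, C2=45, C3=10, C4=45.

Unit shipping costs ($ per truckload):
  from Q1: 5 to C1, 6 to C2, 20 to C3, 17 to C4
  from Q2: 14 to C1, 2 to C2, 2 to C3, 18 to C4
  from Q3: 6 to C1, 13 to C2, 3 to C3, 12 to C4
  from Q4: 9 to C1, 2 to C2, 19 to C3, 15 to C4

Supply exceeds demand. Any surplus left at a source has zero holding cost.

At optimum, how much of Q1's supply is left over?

0

Minimum-cost shipments:
  Q1–C1: 10 truckloads
  Q2–C2: 45 truckloads
  Q2–C3: 10 truckloads
  Q3–C1: 65 truckloads
  Q3–C4: 45 truckloads
  Q4–C1: 40 truckloads
Total cost = $1450.
Q1 ships 10 of its 10, leaving 0.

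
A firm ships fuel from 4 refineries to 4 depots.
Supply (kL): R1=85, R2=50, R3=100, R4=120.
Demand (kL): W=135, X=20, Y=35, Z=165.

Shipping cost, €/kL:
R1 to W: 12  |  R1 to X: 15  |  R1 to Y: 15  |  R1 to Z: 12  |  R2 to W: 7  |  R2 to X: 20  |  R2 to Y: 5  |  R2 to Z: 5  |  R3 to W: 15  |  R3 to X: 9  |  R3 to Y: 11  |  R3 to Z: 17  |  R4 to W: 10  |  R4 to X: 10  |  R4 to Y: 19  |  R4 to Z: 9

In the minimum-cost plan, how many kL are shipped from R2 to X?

0

Optimal shipments:
  R1 to W: 85 kL
  R2 to Z: 50 kL
  R3 to W: 45 kL
  R3 to X: 20 kL
  R3 to Y: 35 kL
  R4 to W: 5 kL
  R4 to Z: 115 kL
Total cost = €3595.
The route R2→X is not used.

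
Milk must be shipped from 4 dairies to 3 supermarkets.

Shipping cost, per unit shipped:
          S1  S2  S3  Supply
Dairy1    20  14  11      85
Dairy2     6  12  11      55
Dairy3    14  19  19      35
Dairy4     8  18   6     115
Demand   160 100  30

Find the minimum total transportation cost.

One minimum-cost allocation:
  Dairy1 to S2: 85 × 14 = 1190
  Dairy2 to S1: 55 × 6 = 330
  Dairy3 to S1: 20 × 14 = 280
  Dairy3 to S2: 15 × 19 = 285
  Dairy4 to S1: 85 × 8 = 680
  Dairy4 to S3: 30 × 6 = 180
Total = 1190 + 330 + 280 + 285 + 680 + 180 = 2945.
(Supply check: Dairy1 ships 85; Dairy2 ships 55; Dairy3 ships 35; Dairy4 ships 115.)

2945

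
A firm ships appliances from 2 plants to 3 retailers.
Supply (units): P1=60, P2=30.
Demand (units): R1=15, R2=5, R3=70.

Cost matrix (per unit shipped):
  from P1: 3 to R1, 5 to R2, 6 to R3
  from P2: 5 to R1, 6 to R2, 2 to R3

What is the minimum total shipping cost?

370

Optimal allocation:
  P1→R1: 15 × 3 = 45
  P1→R2: 5 × 5 = 25
  P1→R3: 40 × 6 = 240
  P2→R3: 30 × 2 = 60
Total = 45 + 25 + 240 + 60 = 370.
(Supply check: P1 ships 60; P2 ships 30.)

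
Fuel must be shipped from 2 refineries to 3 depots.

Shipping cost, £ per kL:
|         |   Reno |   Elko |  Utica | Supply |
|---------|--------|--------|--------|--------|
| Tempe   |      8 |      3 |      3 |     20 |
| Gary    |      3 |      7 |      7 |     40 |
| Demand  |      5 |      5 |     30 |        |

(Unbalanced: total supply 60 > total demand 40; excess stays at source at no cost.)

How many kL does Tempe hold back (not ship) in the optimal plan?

0

An optimal plan:
  Tempe to Elko: 5 × £3 = £15
  Tempe to Utica: 15 × £3 = £45
  Gary to Reno: 5 × £3 = £15
  Gary to Utica: 15 × £7 = £105
Total cost = £180.
Tempe ships 20 of its 20, leaving 0.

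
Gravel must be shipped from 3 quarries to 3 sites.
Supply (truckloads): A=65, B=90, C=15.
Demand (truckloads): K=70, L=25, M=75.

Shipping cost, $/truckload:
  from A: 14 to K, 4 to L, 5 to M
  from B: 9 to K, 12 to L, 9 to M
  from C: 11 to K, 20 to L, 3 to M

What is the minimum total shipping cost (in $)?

1155

Optimal allocation:
  A to L: 25 truckloads
  A to M: 40 truckloads
  B to K: 70 truckloads
  B to M: 20 truckloads
  C to M: 15 truckloads
Total cost = $1155.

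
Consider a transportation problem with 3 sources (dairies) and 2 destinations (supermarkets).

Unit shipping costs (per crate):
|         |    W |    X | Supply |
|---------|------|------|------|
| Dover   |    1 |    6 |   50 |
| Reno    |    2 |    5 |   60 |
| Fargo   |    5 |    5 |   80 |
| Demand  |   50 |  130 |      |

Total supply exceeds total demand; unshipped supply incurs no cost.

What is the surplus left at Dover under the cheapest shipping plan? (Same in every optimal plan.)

Minimum-cost shipments:
  Dover–W: 50 crates
  Reno–X: 50 crates
  Fargo–X: 80 crates
Total cost = 700.
Dover ships 50 of its 50, leaving 0.

0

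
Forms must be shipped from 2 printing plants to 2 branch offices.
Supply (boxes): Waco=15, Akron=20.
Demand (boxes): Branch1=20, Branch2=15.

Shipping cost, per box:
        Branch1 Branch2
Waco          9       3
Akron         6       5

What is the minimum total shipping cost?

An optimal shipping plan:
  Waco to Branch2: 15 × 3 = 45
  Akron to Branch1: 20 × 6 = 120
Total = 45 + 120 = 165.

165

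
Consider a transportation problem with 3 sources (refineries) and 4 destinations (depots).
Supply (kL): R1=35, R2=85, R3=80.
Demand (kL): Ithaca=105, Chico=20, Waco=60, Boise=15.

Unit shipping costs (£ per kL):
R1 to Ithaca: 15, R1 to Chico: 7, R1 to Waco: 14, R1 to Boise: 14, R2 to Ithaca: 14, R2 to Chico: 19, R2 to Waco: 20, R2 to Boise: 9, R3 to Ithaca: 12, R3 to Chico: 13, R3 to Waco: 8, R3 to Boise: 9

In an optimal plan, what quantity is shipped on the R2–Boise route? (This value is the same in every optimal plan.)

15

Solving gives:
  R1->Ithaca: 15 × £15 = £225
  R1->Chico: 20 × £7 = £140
  R2->Ithaca: 70 × £14 = £980
  R2->Boise: 15 × £9 = £135
  R3->Ithaca: 20 × £12 = £240
  R3->Waco: 60 × £8 = £480
Total cost = £2200.
So R2→Boise carries 15 kL.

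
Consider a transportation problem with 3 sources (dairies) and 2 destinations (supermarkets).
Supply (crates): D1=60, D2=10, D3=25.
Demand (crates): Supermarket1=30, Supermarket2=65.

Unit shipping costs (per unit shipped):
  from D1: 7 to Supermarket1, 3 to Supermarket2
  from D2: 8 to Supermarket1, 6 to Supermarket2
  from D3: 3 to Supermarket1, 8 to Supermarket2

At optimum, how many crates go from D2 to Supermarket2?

5

Optimal shipments:
  D1→Supermarket2: 60 × 3 = 180
  D2→Supermarket1: 5 × 8 = 40
  D2→Supermarket2: 5 × 6 = 30
  D3→Supermarket1: 25 × 3 = 75
Total cost = 325.
So D2→Supermarket2 carries 5 crates.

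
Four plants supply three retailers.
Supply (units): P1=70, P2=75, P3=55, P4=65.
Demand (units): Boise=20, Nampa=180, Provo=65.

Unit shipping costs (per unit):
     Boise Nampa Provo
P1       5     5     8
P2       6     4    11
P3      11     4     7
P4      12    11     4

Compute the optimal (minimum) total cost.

1130

A cheapest plan:
  P1->Boise: 20 × 5 = 100
  P1->Nampa: 50 × 5 = 250
  P2->Nampa: 75 × 4 = 300
  P3->Nampa: 55 × 4 = 220
  P4->Provo: 65 × 4 = 260
Total = 100 + 250 + 300 + 220 + 260 = 1130.
(Supply check: P1 ships 70; P2 ships 75; P3 ships 55; P4 ships 65.)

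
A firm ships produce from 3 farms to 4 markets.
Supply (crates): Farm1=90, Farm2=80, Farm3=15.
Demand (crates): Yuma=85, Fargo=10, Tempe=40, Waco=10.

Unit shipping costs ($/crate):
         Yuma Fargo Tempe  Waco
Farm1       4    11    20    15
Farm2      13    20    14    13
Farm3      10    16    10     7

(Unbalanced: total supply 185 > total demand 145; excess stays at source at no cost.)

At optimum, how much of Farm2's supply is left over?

40

Minimum-cost shipments:
  Farm1–Yuma: 85 × $4 = $340
  Farm1–Fargo: 5 × $11 = $55
  Farm2–Fargo: 5 × $20 = $100
  Farm2–Tempe: 35 × $14 = $490
  Farm3–Tempe: 5 × $10 = $50
  Farm3–Waco: 10 × $7 = $70
Total cost = $1105.
Farm2 ships 40 of its 80, leaving 40.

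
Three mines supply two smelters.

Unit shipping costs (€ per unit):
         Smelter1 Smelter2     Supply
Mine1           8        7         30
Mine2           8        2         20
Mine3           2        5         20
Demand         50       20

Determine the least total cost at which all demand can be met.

320

A cheapest plan:
  Mine1–Smelter1: 30 × €8 = €240
  Mine2–Smelter2: 20 × €2 = €40
  Mine3–Smelter1: 20 × €2 = €40
Total = 240 + 40 + 40 = €320.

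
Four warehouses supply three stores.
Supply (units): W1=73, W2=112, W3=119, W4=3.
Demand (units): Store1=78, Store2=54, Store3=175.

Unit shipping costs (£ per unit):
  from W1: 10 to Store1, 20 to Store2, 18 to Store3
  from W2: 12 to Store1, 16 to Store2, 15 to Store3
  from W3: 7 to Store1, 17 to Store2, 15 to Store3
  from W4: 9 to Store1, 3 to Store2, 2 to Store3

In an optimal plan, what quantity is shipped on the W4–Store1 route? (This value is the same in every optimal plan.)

The minimum-cost plan:
  W1→Store3: 73 × £18 = £1314
  W2→Store2: 54 × £16 = £864
  W2→Store3: 58 × £15 = £870
  W3→Store1: 78 × £7 = £546
  W3→Store3: 41 × £15 = £615
  W4→Store3: 3 × £2 = £6
Total cost = £4215.
The route W4→Store1 is not used.

0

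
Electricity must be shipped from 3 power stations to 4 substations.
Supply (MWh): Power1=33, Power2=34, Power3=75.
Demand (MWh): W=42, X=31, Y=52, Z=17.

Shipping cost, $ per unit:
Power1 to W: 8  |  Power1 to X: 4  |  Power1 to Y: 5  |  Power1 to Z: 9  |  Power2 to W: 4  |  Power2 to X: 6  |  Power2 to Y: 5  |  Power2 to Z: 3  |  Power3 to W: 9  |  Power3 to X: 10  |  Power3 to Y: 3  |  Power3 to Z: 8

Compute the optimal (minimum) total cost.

An optimal shipping plan:
  Power1→W: 2 × $8 = $16
  Power1→X: 31 × $4 = $124
  Power2→W: 17 × $4 = $68
  Power2→Z: 17 × $3 = $51
  Power3→W: 23 × $9 = $207
  Power3→Y: 52 × $3 = $156
Total = 16 + 124 + 68 + 51 + 207 + 156 = $622.

622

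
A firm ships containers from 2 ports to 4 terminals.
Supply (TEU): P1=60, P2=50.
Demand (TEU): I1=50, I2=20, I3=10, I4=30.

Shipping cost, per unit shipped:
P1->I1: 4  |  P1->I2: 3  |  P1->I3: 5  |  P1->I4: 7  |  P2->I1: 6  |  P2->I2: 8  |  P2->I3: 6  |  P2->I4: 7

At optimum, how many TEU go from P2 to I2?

The minimum-cost plan:
  P1->I1: 40 × 4 = 160
  P1->I2: 20 × 3 = 60
  P2->I1: 10 × 6 = 60
  P2->I3: 10 × 6 = 60
  P2->I4: 30 × 7 = 210
Total cost = 550.
The route P2→I2 is not used.

0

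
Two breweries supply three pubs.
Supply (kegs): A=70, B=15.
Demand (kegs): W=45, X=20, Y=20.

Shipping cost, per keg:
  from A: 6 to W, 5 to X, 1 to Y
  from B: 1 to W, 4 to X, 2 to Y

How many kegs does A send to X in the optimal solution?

20

Optimal shipments:
  A→W: 30 kegs
  A→X: 20 kegs
  A→Y: 20 kegs
  B→W: 15 kegs
Total cost = 315.
So A→X carries 20 kegs.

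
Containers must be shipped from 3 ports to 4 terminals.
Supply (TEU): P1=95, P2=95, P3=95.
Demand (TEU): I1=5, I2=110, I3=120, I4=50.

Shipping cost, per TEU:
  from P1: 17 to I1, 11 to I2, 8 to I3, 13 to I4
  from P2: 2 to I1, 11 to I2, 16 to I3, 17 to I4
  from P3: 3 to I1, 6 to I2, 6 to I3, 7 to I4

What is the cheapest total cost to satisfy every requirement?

2380

One minimum-cost allocation:
  P1→I3: 95 × 8 = 760
  P2→I1: 5 × 2 = 10
  P2→I2: 90 × 11 = 990
  P3→I2: 20 × 6 = 120
  P3→I3: 25 × 6 = 150
  P3→I4: 50 × 7 = 350
Total = 760 + 10 + 990 + 120 + 150 + 350 = 2380.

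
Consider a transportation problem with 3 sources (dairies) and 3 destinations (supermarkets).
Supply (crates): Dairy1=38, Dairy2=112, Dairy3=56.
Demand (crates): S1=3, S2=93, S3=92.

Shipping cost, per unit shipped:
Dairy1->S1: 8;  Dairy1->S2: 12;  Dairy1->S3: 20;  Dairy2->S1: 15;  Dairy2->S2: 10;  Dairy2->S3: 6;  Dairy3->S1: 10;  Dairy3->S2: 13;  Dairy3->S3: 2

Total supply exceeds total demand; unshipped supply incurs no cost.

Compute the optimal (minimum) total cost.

1316

An optimal shipping plan:
  Dairy1→S1: 3 × 8 = 24
  Dairy1→S2: 17 × 12 = 204
  Dairy2→S2: 76 × 10 = 760
  Dairy2→S3: 36 × 6 = 216
  Dairy3→S3: 56 × 2 = 112
Total = 24 + 204 + 760 + 216 + 112 = 1316.
(Supply check: Dairy1 ships 20; Dairy2 ships 112; Dairy3 ships 56.)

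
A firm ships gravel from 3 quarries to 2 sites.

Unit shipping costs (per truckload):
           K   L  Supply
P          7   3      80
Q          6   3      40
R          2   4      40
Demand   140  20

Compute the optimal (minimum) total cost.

800

A cheapest plan:
  P->K: 60 × 7 = 420
  P->L: 20 × 3 = 60
  Q->K: 40 × 6 = 240
  R->K: 40 × 2 = 80
Total = 420 + 60 + 240 + 80 = 800.
(Supply check: P ships 80; Q ships 40; R ships 40.)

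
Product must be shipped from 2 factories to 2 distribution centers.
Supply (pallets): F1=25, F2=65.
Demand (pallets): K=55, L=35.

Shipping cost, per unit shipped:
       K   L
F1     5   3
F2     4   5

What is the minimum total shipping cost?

Optimal allocation:
  F1 to L: 25 × 3 = 75
  F2 to K: 55 × 4 = 220
  F2 to L: 10 × 5 = 50
Total = 75 + 220 + 50 = 345.
(Supply check: F1 ships 25; F2 ships 65.)

345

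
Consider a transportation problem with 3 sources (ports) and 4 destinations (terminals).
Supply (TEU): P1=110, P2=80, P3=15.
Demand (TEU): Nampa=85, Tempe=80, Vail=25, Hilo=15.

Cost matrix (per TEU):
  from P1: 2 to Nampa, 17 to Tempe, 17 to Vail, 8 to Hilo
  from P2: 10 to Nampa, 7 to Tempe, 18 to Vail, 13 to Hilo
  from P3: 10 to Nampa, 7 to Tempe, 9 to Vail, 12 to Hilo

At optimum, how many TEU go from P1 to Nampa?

85

The minimum-cost plan:
  P1–Nampa: 85 × 2 = 170
  P1–Vail: 10 × 17 = 170
  P1–Hilo: 15 × 8 = 120
  P2–Tempe: 80 × 7 = 560
  P3–Vail: 15 × 9 = 135
Total cost = 1155.
So P1→Nampa carries 85 TEU.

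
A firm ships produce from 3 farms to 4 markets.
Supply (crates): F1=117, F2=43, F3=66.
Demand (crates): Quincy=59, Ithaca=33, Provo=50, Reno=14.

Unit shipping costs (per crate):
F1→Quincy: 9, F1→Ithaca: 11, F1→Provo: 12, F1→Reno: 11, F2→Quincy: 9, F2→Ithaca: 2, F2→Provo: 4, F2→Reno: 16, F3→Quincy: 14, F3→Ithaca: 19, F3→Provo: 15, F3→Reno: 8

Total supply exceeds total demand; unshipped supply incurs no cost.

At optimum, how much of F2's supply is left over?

Minimum-cost shipments:
  F1 to Quincy: 59 × 9 = 531
  F1 to Provo: 40 × 12 = 480
  F2 to Ithaca: 33 × 2 = 66
  F2 to Provo: 10 × 4 = 40
  F3 to Reno: 14 × 8 = 112
Total cost = 1229.
F2 ships 43 of its 43, leaving 0.

0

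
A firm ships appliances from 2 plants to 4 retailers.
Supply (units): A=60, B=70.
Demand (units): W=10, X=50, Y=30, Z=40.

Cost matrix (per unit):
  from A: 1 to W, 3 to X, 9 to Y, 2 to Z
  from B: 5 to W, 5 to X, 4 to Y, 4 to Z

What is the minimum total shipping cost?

A cheapest plan:
  A->W: 10 units
  A->X: 50 units
  B->Y: 30 units
  B->Z: 40 units
Total cost = 440.

440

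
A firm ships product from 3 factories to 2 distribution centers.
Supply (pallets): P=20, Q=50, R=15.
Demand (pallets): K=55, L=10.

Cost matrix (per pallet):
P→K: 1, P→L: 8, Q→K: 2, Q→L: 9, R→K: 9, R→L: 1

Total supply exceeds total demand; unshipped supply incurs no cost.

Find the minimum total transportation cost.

100

Optimal allocation:
  P to K: 20 × 1 = 20
  Q to K: 35 × 2 = 70
  R to L: 10 × 1 = 10
Total = 20 + 70 + 10 = 100.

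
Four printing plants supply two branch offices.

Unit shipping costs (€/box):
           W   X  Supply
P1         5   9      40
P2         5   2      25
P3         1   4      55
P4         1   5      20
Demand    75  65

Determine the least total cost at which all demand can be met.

An optimal shipping plan:
  P1->W: 40 × €5 = €200
  P2->X: 25 × €2 = €50
  P3->W: 15 × €1 = €15
  P3->X: 40 × €4 = €160
  P4->W: 20 × €1 = €20
Total = 200 + 50 + 15 + 160 + 20 = €445.

445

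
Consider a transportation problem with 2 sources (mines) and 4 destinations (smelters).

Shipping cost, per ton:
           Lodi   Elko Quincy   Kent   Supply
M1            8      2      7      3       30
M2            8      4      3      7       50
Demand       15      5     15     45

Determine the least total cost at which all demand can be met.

380

Optimal allocation:
  M1 to Kent: 30 × 3 = 90
  M2 to Lodi: 15 × 8 = 120
  M2 to Elko: 5 × 4 = 20
  M2 to Quincy: 15 × 3 = 45
  M2 to Kent: 15 × 7 = 105
Total = 90 + 120 + 20 + 45 + 105 = 380.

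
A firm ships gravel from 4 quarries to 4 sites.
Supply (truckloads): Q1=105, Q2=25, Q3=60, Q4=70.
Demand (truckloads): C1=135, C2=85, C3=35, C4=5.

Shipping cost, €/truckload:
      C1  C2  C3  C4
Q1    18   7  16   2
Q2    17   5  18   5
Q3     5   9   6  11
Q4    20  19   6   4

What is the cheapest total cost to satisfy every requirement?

A cheapest plan:
  Q1–C1: 45 × €18 = €810
  Q1–C2: 60 × €7 = €420
  Q2–C2: 25 × €5 = €125
  Q3–C1: 60 × €5 = €300
  Q4–C1: 30 × €20 = €600
  Q4–C3: 35 × €6 = €210
  Q4–C4: 5 × €4 = €20
Total = 810 + 420 + 125 + 300 + 600 + 210 + 20 = €2485.

2485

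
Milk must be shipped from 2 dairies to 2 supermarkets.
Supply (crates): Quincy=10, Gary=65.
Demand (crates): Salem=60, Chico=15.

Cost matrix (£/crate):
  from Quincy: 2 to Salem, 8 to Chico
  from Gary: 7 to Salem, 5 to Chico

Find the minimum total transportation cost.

An optimal shipping plan:
  Quincy to Salem: 10 × £2 = £20
  Gary to Salem: 50 × £7 = £350
  Gary to Chico: 15 × £5 = £75
Total = 20 + 350 + 75 = £445.
(Supply check: Quincy ships 10; Gary ships 65.)

445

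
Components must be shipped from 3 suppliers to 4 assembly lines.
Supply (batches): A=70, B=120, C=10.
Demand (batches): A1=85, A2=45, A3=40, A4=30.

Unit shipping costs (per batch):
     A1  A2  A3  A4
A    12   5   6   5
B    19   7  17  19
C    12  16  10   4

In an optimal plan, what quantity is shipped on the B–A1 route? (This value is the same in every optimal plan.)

Optimal shipments:
  A–A1: 10 × 12 = 120
  A–A3: 40 × 6 = 240
  A–A4: 20 × 5 = 100
  B–A1: 75 × 19 = 1425
  B–A2: 45 × 7 = 315
  C–A4: 10 × 4 = 40
Total cost = 2240.
So B→A1 carries 75 batches.

75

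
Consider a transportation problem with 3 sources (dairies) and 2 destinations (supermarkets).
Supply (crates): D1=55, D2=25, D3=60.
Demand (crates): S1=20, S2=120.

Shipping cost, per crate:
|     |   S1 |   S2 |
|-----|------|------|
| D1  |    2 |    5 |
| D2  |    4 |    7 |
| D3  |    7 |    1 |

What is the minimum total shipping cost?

450

A cheapest plan:
  D1–S1: 20 × 2 = 40
  D1–S2: 35 × 5 = 175
  D2–S2: 25 × 7 = 175
  D3–S2: 60 × 1 = 60
Total = 40 + 175 + 175 + 60 = 450.
(Supply check: D1 ships 55; D2 ships 25; D3 ships 60.)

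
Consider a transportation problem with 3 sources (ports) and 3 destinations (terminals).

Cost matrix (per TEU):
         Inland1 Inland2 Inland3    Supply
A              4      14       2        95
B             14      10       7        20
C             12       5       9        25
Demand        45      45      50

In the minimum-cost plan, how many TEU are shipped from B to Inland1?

0

The minimum-cost plan:
  A to Inland1: 45 TEU
  A to Inland3: 50 TEU
  B to Inland2: 20 TEU
  C to Inland2: 25 TEU
Total cost = 605.
The route B→Inland1 is not used.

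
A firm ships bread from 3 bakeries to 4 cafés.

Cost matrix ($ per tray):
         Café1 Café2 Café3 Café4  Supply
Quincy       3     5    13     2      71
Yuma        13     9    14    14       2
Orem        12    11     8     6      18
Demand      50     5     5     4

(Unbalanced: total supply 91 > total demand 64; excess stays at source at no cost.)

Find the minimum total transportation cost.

223

Optimal allocation:
  Quincy->Café1: 50 trays
  Quincy->Café2: 5 trays
  Quincy->Café4: 4 trays
  Orem->Café3: 5 trays
Total cost = $223.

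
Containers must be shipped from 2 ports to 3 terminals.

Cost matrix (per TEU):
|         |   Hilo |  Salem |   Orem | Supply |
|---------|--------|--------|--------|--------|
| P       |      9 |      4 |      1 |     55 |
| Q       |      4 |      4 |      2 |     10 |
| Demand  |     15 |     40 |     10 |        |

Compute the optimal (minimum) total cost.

One minimum-cost allocation:
  P->Hilo: 5 × 9 = 45
  P->Salem: 40 × 4 = 160
  P->Orem: 10 × 1 = 10
  Q->Hilo: 10 × 4 = 40
Total = 45 + 160 + 10 + 40 = 255.

255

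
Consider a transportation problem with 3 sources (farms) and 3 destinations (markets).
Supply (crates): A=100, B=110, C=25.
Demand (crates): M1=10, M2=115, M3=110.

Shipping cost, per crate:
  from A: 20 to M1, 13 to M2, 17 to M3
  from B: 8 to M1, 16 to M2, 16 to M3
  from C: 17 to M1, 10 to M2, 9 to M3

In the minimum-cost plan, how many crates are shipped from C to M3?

The minimum-cost plan:
  A to M2: 100 × 13 = 1300
  B to M1: 10 × 8 = 80
  B to M2: 15 × 16 = 240
  B to M3: 85 × 16 = 1360
  C to M3: 25 × 9 = 225
Total cost = 3205.
So C→M3 carries 25 crates.

25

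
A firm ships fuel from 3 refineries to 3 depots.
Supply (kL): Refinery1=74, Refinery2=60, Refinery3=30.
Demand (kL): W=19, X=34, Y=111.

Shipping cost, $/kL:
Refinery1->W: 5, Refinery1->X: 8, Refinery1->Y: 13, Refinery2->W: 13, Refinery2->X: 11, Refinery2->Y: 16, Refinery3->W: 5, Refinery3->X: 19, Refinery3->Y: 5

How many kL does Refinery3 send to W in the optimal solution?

The minimum-cost plan:
  Refinery1->W: 19 × $5 = $95
  Refinery1->Y: 55 × $13 = $715
  Refinery2->X: 34 × $11 = $374
  Refinery2->Y: 26 × $16 = $416
  Refinery3->Y: 30 × $5 = $150
Total cost = $1750.
The route Refinery3→W is not used.

0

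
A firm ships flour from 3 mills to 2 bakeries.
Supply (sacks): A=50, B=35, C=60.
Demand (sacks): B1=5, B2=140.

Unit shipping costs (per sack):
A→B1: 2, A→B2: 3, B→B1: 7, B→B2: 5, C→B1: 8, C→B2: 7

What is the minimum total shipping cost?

A cheapest plan:
  A->B1: 5 sacks
  A->B2: 45 sacks
  B->B2: 35 sacks
  C->B2: 60 sacks
Total cost = 740.

740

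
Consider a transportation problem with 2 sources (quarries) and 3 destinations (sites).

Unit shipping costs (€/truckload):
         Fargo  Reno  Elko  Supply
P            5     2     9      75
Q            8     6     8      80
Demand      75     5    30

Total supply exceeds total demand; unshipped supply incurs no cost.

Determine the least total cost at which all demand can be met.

640

One minimum-cost allocation:
  P->Fargo: 70 × €5 = €350
  P->Reno: 5 × €2 = €10
  Q->Fargo: 5 × €8 = €40
  Q->Elko: 30 × €8 = €240
Total = 350 + 10 + 40 + 240 = €640.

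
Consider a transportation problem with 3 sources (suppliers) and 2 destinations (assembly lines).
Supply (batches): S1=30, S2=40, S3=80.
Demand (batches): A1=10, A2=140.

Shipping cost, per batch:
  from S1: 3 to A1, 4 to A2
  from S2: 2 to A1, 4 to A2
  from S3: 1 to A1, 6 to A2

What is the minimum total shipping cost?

A cheapest plan:
  S1 to A2: 30 × 4 = 120
  S2 to A2: 40 × 4 = 160
  S3 to A1: 10 × 1 = 10
  S3 to A2: 70 × 6 = 420
Total = 120 + 160 + 10 + 420 = 710.

710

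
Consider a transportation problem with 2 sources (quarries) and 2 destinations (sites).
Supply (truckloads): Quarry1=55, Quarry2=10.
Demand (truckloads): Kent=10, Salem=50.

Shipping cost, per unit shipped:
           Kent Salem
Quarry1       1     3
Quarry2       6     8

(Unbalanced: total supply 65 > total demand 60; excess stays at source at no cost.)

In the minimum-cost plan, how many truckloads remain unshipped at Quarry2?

An optimal plan:
  Quarry1→Kent: 10 truckloads
  Quarry1→Salem: 45 truckloads
  Quarry2→Salem: 5 truckloads
Total cost = 185.
Quarry2 ships 5 of its 10, leaving 5.

5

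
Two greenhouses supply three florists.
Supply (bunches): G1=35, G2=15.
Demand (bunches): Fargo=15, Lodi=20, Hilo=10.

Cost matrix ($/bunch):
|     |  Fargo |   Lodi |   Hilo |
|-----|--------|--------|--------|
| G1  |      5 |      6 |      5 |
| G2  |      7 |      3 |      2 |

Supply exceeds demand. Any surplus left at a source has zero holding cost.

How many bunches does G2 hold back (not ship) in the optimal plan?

An optimal plan:
  G1 to Fargo: 15 bunches
  G1 to Lodi: 5 bunches
  G1 to Hilo: 10 bunches
  G2 to Lodi: 15 bunches
Total cost = $200.
G2 ships 15 of its 15, leaving 0.

0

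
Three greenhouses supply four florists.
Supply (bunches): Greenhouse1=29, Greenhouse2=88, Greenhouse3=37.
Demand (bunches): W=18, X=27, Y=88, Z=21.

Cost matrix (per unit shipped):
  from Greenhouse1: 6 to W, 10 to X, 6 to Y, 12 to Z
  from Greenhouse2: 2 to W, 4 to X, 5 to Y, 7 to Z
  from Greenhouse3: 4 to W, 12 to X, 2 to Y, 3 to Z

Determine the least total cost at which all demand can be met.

Optimal allocation:
  Greenhouse1->Y: 29 bunches
  Greenhouse2->W: 18 bunches
  Greenhouse2->X: 27 bunches
  Greenhouse2->Y: 43 bunches
  Greenhouse3->Y: 16 bunches
  Greenhouse3->Z: 21 bunches
Total cost = 628.
(Supply check: Greenhouse1 ships 29; Greenhouse2 ships 88; Greenhouse3 ships 37.)

628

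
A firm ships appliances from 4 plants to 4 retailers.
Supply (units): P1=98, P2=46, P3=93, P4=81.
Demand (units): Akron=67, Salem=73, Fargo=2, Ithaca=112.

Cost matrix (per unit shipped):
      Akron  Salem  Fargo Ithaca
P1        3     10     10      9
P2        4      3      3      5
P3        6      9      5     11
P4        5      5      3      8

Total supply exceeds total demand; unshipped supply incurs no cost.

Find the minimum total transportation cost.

1446

An optimal shipping plan:
  P1–Akron: 67 units
  P1–Ithaca: 31 units
  P2–Ithaca: 46 units
  P3–Fargo: 2 units
  P3–Ithaca: 27 units
  P4–Salem: 73 units
  P4–Ithaca: 8 units
Total cost = 1446.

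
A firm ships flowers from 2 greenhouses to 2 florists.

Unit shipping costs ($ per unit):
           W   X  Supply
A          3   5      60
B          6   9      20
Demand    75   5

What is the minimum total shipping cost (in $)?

310

Optimal allocation:
  A to W: 55 × $3 = $165
  A to X: 5 × $5 = $25
  B to W: 20 × $6 = $120
Total = 165 + 25 + 120 = $310.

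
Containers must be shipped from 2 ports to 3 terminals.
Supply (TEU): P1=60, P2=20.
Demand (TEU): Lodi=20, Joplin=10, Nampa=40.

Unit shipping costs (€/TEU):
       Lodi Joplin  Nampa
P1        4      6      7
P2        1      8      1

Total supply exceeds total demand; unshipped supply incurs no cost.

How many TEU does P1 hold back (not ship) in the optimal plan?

10

An optimal plan:
  P1→Lodi: 20 × €4 = €80
  P1→Joplin: 10 × €6 = €60
  P1→Nampa: 20 × €7 = €140
  P2→Nampa: 20 × €1 = €20
Total cost = €300.
P1 ships 50 of its 60, leaving 10.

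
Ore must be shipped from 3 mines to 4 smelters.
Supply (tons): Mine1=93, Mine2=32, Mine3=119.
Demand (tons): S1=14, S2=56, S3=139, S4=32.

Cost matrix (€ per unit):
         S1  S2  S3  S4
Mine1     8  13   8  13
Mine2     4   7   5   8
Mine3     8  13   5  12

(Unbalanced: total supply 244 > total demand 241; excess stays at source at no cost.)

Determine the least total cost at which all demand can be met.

1819

A cheapest plan:
  Mine1–S1: 14 × €8 = €112
  Mine1–S2: 24 × €13 = €312
  Mine1–S3: 20 × €8 = €160
  Mine1–S4: 32 × €13 = €416
  Mine2–S2: 32 × €7 = €224
  Mine3–S3: 119 × €5 = €595
Total = 112 + 312 + 160 + 416 + 224 + 595 = €1819.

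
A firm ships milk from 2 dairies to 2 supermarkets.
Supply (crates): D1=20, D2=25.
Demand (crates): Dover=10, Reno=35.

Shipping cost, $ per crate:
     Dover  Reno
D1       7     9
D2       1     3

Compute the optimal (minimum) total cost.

An optimal shipping plan:
  D1 to Reno: 20 crates
  D2 to Dover: 10 crates
  D2 to Reno: 15 crates
Total cost = $235.
(Supply check: D1 ships 20; D2 ships 25.)

235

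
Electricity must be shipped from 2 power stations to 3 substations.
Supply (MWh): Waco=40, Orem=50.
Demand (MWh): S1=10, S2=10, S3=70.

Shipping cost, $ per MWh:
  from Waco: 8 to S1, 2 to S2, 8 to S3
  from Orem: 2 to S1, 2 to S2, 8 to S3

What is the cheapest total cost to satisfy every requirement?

An optimal shipping plan:
  Waco->S2: 10 MWh
  Waco->S3: 30 MWh
  Orem->S1: 10 MWh
  Orem->S3: 40 MWh
Total cost = $600.

600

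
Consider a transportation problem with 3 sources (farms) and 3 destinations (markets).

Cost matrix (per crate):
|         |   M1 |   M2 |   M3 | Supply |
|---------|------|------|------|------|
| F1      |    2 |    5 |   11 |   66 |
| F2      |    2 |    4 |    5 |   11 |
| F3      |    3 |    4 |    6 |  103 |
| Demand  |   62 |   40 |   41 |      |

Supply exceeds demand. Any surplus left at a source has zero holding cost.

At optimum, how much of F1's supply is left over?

An optimal plan:
  F1–M1: 62 × 2 = 124
  F2–M3: 11 × 5 = 55
  F3–M2: 40 × 4 = 160
  F3–M3: 30 × 6 = 180
Total cost = 519.
F1 ships 62 of its 66, leaving 4.

4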